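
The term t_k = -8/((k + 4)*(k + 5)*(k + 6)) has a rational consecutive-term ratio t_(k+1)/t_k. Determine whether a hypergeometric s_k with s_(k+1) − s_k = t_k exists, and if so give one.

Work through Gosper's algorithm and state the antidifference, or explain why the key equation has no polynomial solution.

Compute t_(k+1)/t_k: get (k + 4)/(k + 7).
A = k + 4, B = k + 7, C = 1.
Key eq: (k + 4)·f(k+1) = (k + 6)·f(k) + (1).
deg f ≤ 2 (via 1,1,0).
Solving with deg f ≤ 2: f(k) = k*(k + 9)/40.
R(k) = B(k−1)·f(k)/C(k) = k*(k + 6)*(k + 9)/40; s_k = R·t_k = k*(-k - 9)/(5*(k + 4)*(k + 5)).
Check: Δs_k = -8/(k**3 + 15*k**2 + 74*k + 120). ✓

s_k = k*(-k - 9)/(5*(k + 4)*(k + 5))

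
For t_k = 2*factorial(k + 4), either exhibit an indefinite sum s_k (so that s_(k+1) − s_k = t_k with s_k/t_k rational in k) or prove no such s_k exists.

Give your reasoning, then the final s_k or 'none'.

Compute t_(k+1)/t_k: get k + 5.
A = k + 5, B = 1, C = 1.
Solve (k + 5)·f(k+1) − (1)·f(k) = 1.
d = -1 from the (1,0,0) case.
deg f ≤ -1 is impossible — no certificate.

none — t_k is not Gosper-summable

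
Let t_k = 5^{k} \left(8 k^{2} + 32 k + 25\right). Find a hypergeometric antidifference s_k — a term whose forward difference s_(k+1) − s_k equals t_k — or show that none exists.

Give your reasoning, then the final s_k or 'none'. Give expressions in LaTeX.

s_k = 5^{k} k \left(2 k + 3\right)

Ratio r(k) = 5*(8*k**2 + 48*k + 65)/(8*k**2 + 32*k + 25).
So A=5 and B=1, with C=k**2 + 4*k + 25/8.
Set up (5)·f(k+1) − (1)·f(k) − (k**2 + 4*k + 25/8) = 0.
d = 2 from the (0,0,2) case.
Solve for f: f(k) = k*(2*k + 3)/8 (degree 2 ≤ 2).
R(k) = B(k−1)·f(k)/C(k) = k*(2*k + 3)/(8*k**2 + 32*k + 25); s_k = R·t_k = 5**k*k*(2*k + 3).
Verify: 5**k*(8*k**2 + 32*k + 25) matches t_k.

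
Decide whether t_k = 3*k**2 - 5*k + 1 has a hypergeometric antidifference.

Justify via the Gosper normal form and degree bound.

The ratio is (3*k**2 + k - 1)/(3*k**2 - 5*k + 1).
So A=1 and B=1, with C=k**2 - 5*k/3 + 1/3.
Need (1)·f(k+1) − (1)·f(k) = k**2 - 5*k/3 + 1/3.
Bound: deg f ≤ 3.
Solving with deg f ≤ 3: f(k) = k*(k - 2)**2/3.
Certificate R = B(k−1)f/C = k*(k - 2)**2/(3*k**2 - 5*k + 1) gives s_k = k*(k**2 - 4*k + 4).
s_(k+1) − s_k = 3*k**2 - 5*k + 1 = t_k.

Yes. s_k = k*(k**2 - 4*k + 4).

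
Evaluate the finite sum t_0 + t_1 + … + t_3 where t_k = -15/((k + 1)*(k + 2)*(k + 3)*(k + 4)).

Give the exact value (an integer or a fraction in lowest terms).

Σ = -17/21

Ratio r(k) = (k + 1)/(k + 5).
Gosper form: A/B · C(k+1)/C(k) with A=k + 1, B=k + 5, C=1.
Set up (k + 1)·f(k+1) − (k + 4)·f(k) − (1) = 0.
deg f ≤ 3 (via 1,1,0).
Coefficient equations give f(k) = k*(k**2 + 6*k + 11)/18.
R(k) = B(k−1)·f(k)/C(k) = k*(k + 4)*(k**2 + 6*k + 11)/18; s_k = R·t_k = 5*k*(-k**2 - 6*k - 11)/(6*(k + 1)*(k + 2)*(k + 3)).
s_(k+1) − s_k = -15/(k**4 + 10*k**3 + 35*k**2 + 50*k + 24) = t_k.
Σ_(k=0)^(3) t_k = s_(4) − s_(0) = -17/21 − (0) = -17/21.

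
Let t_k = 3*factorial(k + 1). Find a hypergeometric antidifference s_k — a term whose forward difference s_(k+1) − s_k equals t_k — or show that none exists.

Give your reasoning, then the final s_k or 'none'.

no hypergeometric antidifference exists

Step 1: r(k) = k + 2.
Take A(k)=k + 2, B(k)=1, C(k)=1.
Solve (k + 2)·f(k+1) − (1)·f(k) = 1.
Bound: deg f ≤ -1.
deg f ≤ -1 is impossible — no certificate.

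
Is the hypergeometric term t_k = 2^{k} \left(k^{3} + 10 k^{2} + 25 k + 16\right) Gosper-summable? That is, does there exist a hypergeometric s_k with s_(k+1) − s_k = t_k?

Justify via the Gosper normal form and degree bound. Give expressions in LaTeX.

Yes. s_k = 2^{k} k \left(k^{2} + 4 k + 3\right).

r(k) = 2*(k**3 + 13*k**2 + 48*k + 52)/(k**3 + 10*k**2 + 25*k + 16) after simplifying.
Normal form (A,B,C) = (2, 1, k**3 + 10*k**2 + 25*k + 16).
Set up (2)·f(k+1) − (1)·f(k) − (k**3 + 10*k**2 + 25*k + 16) = 0.
deg f ≤ 3 (via 0,0,3).
Match coefficients ⇒ f(k) = k*(k + 1)*(k + 3).
Certificate R = B(k−1)f/C = k*(k + 3)/(k**2 + 9*k + 16) gives s_k = 2**k*k*(k**2 + 4*k + 3).
Δs = 2**k*(k**3 + 10*k**2 + 25*k + 16), as required.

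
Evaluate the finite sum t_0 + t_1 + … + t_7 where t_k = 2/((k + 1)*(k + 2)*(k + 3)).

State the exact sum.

t_(k+1)/t_k = (k + 1)/(k + 4).
A = k + 1, B = k + 4, C = 1.
Key eq: (k + 1)·f(k+1) = (k + 3)·f(k) + (1).
Degrees (1,1,0) ⇒ d ≤ 2.
Solving with deg f ≤ 2: f(k) = k*(k + 3)/4.
R(k) = B(k−1)·f(k)/C(k) = k*(k + 3)**2/4; s_k = R·t_k = k*(k + 3)/(2*(k + 1)*(k + 2)).
Δs = 2/(k**3 + 6*k**2 + 11*k + 6), as required.
Evaluate s at k=8 and k=0: 22/45 and 0; difference 22/45.

Σ = 22/45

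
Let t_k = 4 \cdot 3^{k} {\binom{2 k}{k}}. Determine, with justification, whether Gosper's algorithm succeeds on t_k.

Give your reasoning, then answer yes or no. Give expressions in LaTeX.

No — negative degree bound, so no certificate f.

Compute t_(k+1)/t_k: get 6*(2*k + 1)/(k + 1).
Normal form (A,B,C) = (12*k + 6, k + 1, 1).
Solve (12*k + 6)·f(k+1) − (k)·f(k) = 1.
From deg A=1, deg B=1, deg C=0: d=-1.
Bound -1 < 0, so the key equation has no polynomial solution.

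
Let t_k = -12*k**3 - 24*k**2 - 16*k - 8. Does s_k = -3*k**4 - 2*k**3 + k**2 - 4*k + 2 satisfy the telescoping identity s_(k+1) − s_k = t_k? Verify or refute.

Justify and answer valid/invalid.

s_(k+1) = -3*k**4 - 14*k**3 - 23*k**2 - 20*k - 6
s_(k+1) − s_k = -12*k**3 - 24*k**2 - 16*k - 8
(s_(k+1) − s_k) − t_k = 0

valid; difference matches t_k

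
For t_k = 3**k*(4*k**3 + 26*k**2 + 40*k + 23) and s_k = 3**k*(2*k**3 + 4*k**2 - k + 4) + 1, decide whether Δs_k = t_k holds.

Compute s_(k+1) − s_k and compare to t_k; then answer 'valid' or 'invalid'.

valid (s_(k+1) − s_k reduces to t_k)

s_(k+1) = 3**(k + 1)*(-k + 2*(k + 1)**3 + 4*(k + 1)**2 + 3) + 1
s_(k+1) − s_k = 3**k*(4*k**3 + 26*k**2 + 40*k + 23)
(s_(k+1) − s_k) − t_k = 0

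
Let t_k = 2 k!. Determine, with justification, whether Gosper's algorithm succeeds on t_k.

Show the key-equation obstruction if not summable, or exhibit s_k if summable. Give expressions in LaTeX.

No; the degree bound rules out any f.

r(k) = k + 1 after simplifying.
Normal form (A,B,C) = (k + 1, 1, 1).
Need (k + 1)·f(k+1) − (1)·f(k) = 1.
From deg A=1, deg B=0, deg C=0: d=-1.
Negative degree bound (-1): no f exists, t_k not Gosper-summable.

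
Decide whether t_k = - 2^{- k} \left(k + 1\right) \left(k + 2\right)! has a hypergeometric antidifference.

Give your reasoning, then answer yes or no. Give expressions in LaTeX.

Step 1: r(k) = (k + 2)*(k + 3)/(2*(k + 1)).
Gosper form: A/B · C(k+1)/C(k) with A=k/2 + 3/2, B=1, C=k + 1.
Solve (k/2 + 3/2)·f(k+1) − (1)·f(k) = k + 1.
d = 0 from the (1,0,1) case.
Solving with deg f ≤ 0: f(k) = 2.
Then R = B(k−1)f/C = 2/(k + 1), so s_k = R(k)·t_k = -2**(1 - k)*factorial(k + 2).
Check: Δs_k = -(k + 1)*factorial(k + 2)/2**k. ✓

Yes. s_k = - 2^{1 - k} \left(k + 2\right)!.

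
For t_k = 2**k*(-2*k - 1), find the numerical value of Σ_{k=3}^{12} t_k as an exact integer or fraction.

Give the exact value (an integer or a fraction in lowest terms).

Σ = -188392

Compute t_(k+1)/t_k: get 2*(2*k + 3)/(2*k + 1).
Normal form (A,B,C) = (2, 1, k + 1/2).
Need (2)·f(k+1) − (1)·f(k) = k + 1/2.
deg f ≤ 1 (via 0,0,1).
Coefficient equations give f(k) = (2*k - 3)/2.
Certificate R = B(k−1)f/C = (2*k - 3)/(2*k + 1) gives s_k = 2**k*(3 - 2*k).
Verify: 2**k*(-2*k - 1) matches t_k.
Σ_(k=3)^(12) t_k = s_(13) − s_(3) = -188416 − (-24) = -188392.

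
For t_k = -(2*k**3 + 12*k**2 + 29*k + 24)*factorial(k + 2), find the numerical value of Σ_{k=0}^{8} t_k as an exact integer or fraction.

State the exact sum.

Σ = -8023276794

Compute t_(k+1)/t_k: get (2*k**4 + 24*k**3 + 113*k**2 + 244*k + 201)/(2*k**3 + 12*k**2 + 29*k + 24).
Factor: A=k + 3; B=1; C=k**3 + 6*k**2 + 29*k/2 + 12.
f must satisfy (k + 3)·f(k+1) − (1)·f(k) = k**3 + 6*k**2 + 29*k/2 + 12.
Degrees (1,0,3) ⇒ d ≤ 2.
Coefficient equations give f(k) = (2*k**2 + 4*k + 3)/2.
Certificate R = B(k−1)f/C = (2*k**2 + 4*k + 3)/(2*k**3 + 12*k**2 + 29*k + 24) gives s_k = -(2*k**2 + 4*k + 3)*factorial(k + 2).
s_(k+1) − s_k = -(2*k**3 + 12*k**2 + 29*k + 24)*factorial(k + 2) = t_k.
Sum = s_(9) − s_(0); s_(9) = -8023276800, s_(0) = -6 ⇒ -8023276794.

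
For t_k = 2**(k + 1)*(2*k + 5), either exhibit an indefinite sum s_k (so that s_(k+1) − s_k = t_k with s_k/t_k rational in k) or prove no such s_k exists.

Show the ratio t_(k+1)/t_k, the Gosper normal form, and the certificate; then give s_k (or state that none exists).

Compute t_(k+1)/t_k: get 2*(2*k + 7)/(2*k + 5).
Gosper form: A/B · C(k+1)/C(k) with A=2, B=1, C=k + 5/2.
Solve (2)·f(k+1) − (1)·f(k) = k + 5/2.
Bound: deg f ≤ 1.
Solve for f: f(k) = (2*k + 1)/2 (degree 1 ≤ 1).
Then R = B(k−1)f/C = (2*k + 1)/(2*k + 5), so s_k = R(k)·t_k = 2**(k + 1)*(2*k + 1).
Check: Δs_k = 2**(k + 1)*(2*k + 5). ✓

s_k = 2**(k + 1)*(2*k + 1)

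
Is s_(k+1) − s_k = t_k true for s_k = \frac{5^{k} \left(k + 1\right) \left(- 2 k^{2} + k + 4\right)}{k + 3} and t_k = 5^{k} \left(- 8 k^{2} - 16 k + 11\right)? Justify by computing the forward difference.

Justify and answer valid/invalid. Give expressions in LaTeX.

s_(k+1) = 5**(k + 1)*(k + 2)*(k - 2*(k + 1)**2 + 5)/(k + 4)
s_(k+1) − s_k = 5**k*(-8*k**4 - 56*k**3 - 121*k**2 - 39*k + 74)/(k**2 + 7*k + 12)
(s_(k+1) − s_k) − t_k = 5**k*(16*k**3 + 76*k**2 + 76*k - 58)/(k**2 + 7*k + 12)

Invalid: residual \frac{5^{k} \left(16 k^{3} + 76 k^{2} + 76 k - 58\right)}{k^{2} + 7 k + 12} ≠ 0.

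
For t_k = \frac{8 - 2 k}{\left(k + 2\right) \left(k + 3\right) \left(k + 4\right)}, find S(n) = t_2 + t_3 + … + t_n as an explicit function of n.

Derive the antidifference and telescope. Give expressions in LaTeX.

t_(k+1)/t_k = (k - 3)*(k + 2)/((k - 4)*(k + 5)).
Take A(k)=k + 2, B(k)=k + 5, C(k)=k - 4.
Set up (k + 2)·f(k+1) − (k + 4)·f(k) − (k - 4) = 0.
Degrees (1,1,1) ⇒ d ≤ 2.
Solving with deg f ≤ 2: f(k) = -k*(k + 11)/6.
Certificate R = B(k−1)f/C = -k*(k + 4)*(k + 11)/(6*(k - 4)) gives s_k = k*(k + 11)/(3*(k + 2)*(k + 3)).
Δs = 2*(4 - k)/(k**3 + 9*k**2 + 26*k + 24), as required.
Σ_(k=2)^n t_k = s_(n+1) − s_(2) = ((n**2 + 13*n + 12)/(3*(n**2 + 7*n + 12))) − (13/30), i.e. (-n**2 + 13*n - 12)/(10*(n**2 + 7*n + 12)).

S(n) = \frac{- n^{2} + 13 n - 12}{10 \left(n^{2} + 7 n + 12\right)}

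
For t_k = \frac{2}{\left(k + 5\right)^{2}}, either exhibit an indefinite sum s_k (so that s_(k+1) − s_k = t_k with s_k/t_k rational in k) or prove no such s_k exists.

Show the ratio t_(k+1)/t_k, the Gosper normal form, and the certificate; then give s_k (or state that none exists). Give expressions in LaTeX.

t_(k+1)/t_k = (k + 5)**2/(k + 6)**2.
Gosper form: A/B · C(k+1)/C(k) with A=k**2 + 10*k + 25, B=k**2 + 12*k + 36, C=1.
Set up (k**2 + 10*k + 25)·f(k+1) − (k**2 + 10*k + 25)·f(k) − (1) = 0.
d = 0 from the (2,2,0) case.
Write f(k) = c0. Then LHS − RHS = -1, requiring -1 = 0: contradictory. No certificate.

no hypergeometric antidifference exists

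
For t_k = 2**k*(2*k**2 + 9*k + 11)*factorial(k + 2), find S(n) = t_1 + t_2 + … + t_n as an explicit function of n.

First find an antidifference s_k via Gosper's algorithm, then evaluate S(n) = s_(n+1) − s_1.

S(n) = 2*2**n*n*factorial(n + 3) + 4*2**n*factorial(n + 3) - 24

t_(k+1)/t_k = 2*(2*k**3 + 19*k**2 + 61*k + 66)/(2*k**2 + 9*k + 11).
Take A(k)=2*k + 6, B(k)=1, C(k)=k**2 + 9*k/2 + 11/2.
Key eq: (2*k + 6)·f(k+1) = (1)·f(k) + (k**2 + 9*k/2 + 11/2).
Degrees (1,0,2) ⇒ d ≤ 1.
A polynomial solution: f(k) = (k + 1)/2.
So s_k = (B(k−1)f/C)·t_k = ((k + 1)/(2*k**2 + 9*k + 11))·t_k = 2**k*(k + 1)*factorial(k + 2).
Verify: 2**k*(2*k**2 + 9*k + 11)*factorial(k + 2) matches t_k.
Σ_(k=1)^n t_k = s_(n+1) − s_(1) = (2**(n + 1)*(n + 2)*factorial(n + 3)) − (24), i.e. 2*2**n*n*factorial(n + 3) + 4*2**n*factorial(n + 3) - 24.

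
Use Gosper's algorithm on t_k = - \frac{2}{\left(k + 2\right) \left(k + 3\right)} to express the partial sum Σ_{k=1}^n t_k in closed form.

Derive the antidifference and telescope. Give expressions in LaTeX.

r(k) = (k + 2)/(k + 4) after simplifying.
Gosper form: A/B · C(k+1)/C(k) with A=k + 2, B=k + 4, C=1.
Need (k + 2)·f(k+1) − (k + 3)·f(k) = 1.
Degrees (1,1,0) ⇒ d ≤ 1.
Solving with deg f ≤ 1: f(k) = k/2.
Certificate R = B(k−1)f/C = k*(k + 3)/2 gives s_k = -k/(k + 2).
s_(k+1) − s_k = -2/(k**2 + 5*k + 6) = t_k.
Σ_(k=1)^n t_k = s_(n+1) − s_(1) = ((-n - 1)/(n + 3)) − (-1/3), i.e. -2*n/(3*n + 9).

S(n) = - \frac{2 n}{3 n + 9}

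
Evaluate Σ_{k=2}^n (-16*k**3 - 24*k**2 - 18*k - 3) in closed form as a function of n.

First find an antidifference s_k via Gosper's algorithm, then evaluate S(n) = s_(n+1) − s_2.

S(n) = -4*n**4 - 16*n**3 - 25*n**2 - 16*n + 61

t_(k+1)/t_k = (16*k**3 + 72*k**2 + 114*k + 61)/(16*k**3 + 24*k**2 + 18*k + 3).
A = 1, B = 1, C = k**3 + 3*k**2/2 + 9*k/8 + 3/16.
Key eq: (1)·f(k+1) = (1)·f(k) + (k**3 + 3*k**2/2 + 9*k/8 + 3/16).
Degrees (0,0,3) ⇒ d ≤ 4.
Solve for f: f(k) = k*(4*k**3 + k - 2)/16 (degree 4 ≤ 4).
Certificate R = B(k−1)f/C = k*(4*k**3 + k - 2)/(16*k**3 + 24*k**2 + 18*k + 3) gives s_k = k*(-4*k**3 - k + 2).
Check: Δs_k = -16*k**3 - 24*k**2 - 18*k - 3. ✓
Evaluate: s_(n+1) = -4*n**4 - 16*n**3 - 25*n**2 - 16*n - 3; subtract s_(2) = -64 ⇒ S(n) = -4*n**4 - 16*n**3 - 25*n**2 - 16*n + 61.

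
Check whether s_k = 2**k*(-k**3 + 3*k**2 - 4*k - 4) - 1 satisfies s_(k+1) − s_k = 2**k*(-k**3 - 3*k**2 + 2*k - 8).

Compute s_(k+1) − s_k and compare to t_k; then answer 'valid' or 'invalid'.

valid (s_(k+1) − s_k reduces to t_k)

s_(k+1) = 2**(k + 1)*(-4*k - (k + 1)**3 + 3*(k + 1)**2 - 8) - 1
s_(k+1) − s_k = 2**k*(-k**3 - 3*k**2 + 2*k - 8)
(s_(k+1) − s_k) − t_k = 0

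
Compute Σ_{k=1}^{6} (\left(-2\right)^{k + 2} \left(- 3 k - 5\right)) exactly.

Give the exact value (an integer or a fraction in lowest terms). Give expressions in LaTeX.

r(k) = 2*(-3*k - 8)/(3*k + 5) after simplifying.
Take A(k)=-2, B(k)=1, C(k)=k + 5/3.
Solve (-2)·f(k+1) − (1)·f(k) = k + 5/3.
From deg A=0, deg B=0, deg C=1: d=1.
Solving with deg f ≤ 1: f(k) = -(k + 1)/3.
R(k) = B(k−1)·f(k)/C(k) = -(k + 1)/(3*k + 5); s_k = R·t_k = (-2)**(k + 2)*(k + 1).
Verify: (-2)**(k + 2)*(-3*k - 5) matches t_k.
Telescoping: Σ = s_(7) − s_(1) = -4096 − (-16) = -4080.

Σ = -4080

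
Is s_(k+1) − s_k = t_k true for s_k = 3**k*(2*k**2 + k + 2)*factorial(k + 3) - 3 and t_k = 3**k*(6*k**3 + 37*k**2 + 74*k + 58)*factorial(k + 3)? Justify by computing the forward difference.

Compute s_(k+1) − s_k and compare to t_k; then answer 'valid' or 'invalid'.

s_(k+1) = 3**(k + 1)*(k + 2*(k + 1)**2 + 3)*factorial(k + 4) - 3
s_(k+1) − s_k = 3**k*(6*k**3 + 37*k**2 + 74*k + 58)*factorial(k + 3)
(s_(k+1) − s_k) − t_k = 0

Valid: the claim telescopes to t_k.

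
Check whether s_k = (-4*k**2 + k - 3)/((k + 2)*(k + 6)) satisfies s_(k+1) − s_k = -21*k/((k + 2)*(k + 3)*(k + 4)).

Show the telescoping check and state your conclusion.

Invalid: residual 3*(-4*k**3 + 6*k**2 + 127*k - 12)/(k**5 + 22*k**4 + 185*k**3 + 740*k**2 + 1404*k + 1008) ≠ 0.

s_(k+1) = (k - 4*(k + 1)**2 - 2)/((k + 3)*(k + 7))
s_(k+1) − s_k = 3*(-11*k**2 - 41*k - 3)/(k**4 + 18*k**3 + 113*k**2 + 288*k + 252)
(s_(k+1) − s_k) − t_k = 3*(-4*k**3 + 6*k**2 + 127*k - 12)/(k**5 + 22*k**4 + 185*k**3 + 740*k**2 + 1404*k + 1008)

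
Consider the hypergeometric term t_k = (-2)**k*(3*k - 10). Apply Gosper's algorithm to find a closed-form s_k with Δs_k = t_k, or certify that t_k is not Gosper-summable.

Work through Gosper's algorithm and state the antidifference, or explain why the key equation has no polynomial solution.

r(k) = 2*(7 - 3*k)/(3*k - 10) after simplifying.
A = -2, B = 1, C = k - 10/3.
f must satisfy (-2)·f(k+1) − (1)·f(k) = k - 10/3.
deg f ≤ 1 (via 0,0,1).
Solve for f: f(k) = -(k - 4)/3 (degree 1 ≤ 1).
Get s_k = R·t_k = (-2)**k*(4 - k) with R(k) = B(k−1)f(k)/C(k) = -(k - 4)/(3*k - 10).
s_(k+1) − s_k = (-2)**k*(3*k - 10) = t_k.

s_k = (-2)**k*(4 - k)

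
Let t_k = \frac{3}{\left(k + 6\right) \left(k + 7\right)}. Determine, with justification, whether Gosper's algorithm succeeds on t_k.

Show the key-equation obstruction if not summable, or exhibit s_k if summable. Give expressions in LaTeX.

Yes. s_k = \frac{k}{2 \left(k + 6\right)}.

The ratio is (k + 6)/(k + 8).
Factor: A=k + 6; B=k + 8; C=1.
f must satisfy (k + 6)·f(k+1) − (k + 7)·f(k) = 1.
From deg A=1, deg B=1, deg C=0: d=1.
Coefficient equations give f(k) = k/6.
Certificate R = B(k−1)f/C = k*(k + 7)/6 gives s_k = k/(2*(k + 6)).
Δs = 3/(k**2 + 13*k + 42), as required.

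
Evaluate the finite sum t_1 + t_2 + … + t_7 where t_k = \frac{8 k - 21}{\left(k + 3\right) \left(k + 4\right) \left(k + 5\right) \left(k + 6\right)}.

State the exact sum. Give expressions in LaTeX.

Σ = -49/5720

Ratio r(k) = (k + 3)*(8*k - 13)/((k + 7)*(8*k - 21)).
Gosper form: A/B · C(k+1)/C(k) with A=k + 3, B=k + 7, C=k - 21/8.
Set up (k + 3)·f(k+1) − (k + 6)·f(k) − (k - 21/8) = 0.
Degrees (1,1,1) ⇒ d ≤ 3.
Solving with deg f ≤ 3: f(k) = -k*(k**2 + 12*k + 127)/160.
Certificate R = B(k−1)f/C = -k*(k + 6)*(k**2 + 12*k + 127)/(20*(8*k - 21)) gives s_k = k*(-k**2 - 12*k - 127)/(20*(k + 3)*(k + 4)*(k + 5)).
Verify: (8*k - 21)/(k**4 + 18*k**3 + 119*k**2 + 342*k + 360) matches t_k.
Evaluate s at k=8 and k=1: -287/4290 and -7/120; difference -49/5720.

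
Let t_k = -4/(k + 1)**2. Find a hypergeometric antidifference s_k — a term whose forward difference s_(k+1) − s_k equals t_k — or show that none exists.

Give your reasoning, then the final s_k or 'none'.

no hypergeometric antidifference exists

t_(k+1)/t_k = (k + 1)**2/(k + 2)**2.
So A=k**2 + 2*k + 1 and B=k**2 + 4*k + 4, with C=1.
Set up (k**2 + 2*k + 1)·f(k+1) − (k**2 + 2*k + 1)·f(k) − (1) = 0.
deg f ≤ 0 (via 2,2,0).
Generic f = c0 gives residual -1; -1 = 0 cannot hold, so t_k is not Gosper-summable.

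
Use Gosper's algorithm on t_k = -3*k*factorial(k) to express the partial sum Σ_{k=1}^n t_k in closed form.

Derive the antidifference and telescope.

r(k) = (k + 1)**2/k after simplifying.
Normal form (A,B,C) = (k + 1, 1, k).
f must satisfy (k + 1)·f(k+1) − (1)·f(k) = k.
From deg A=1, deg B=0, deg C=1: d=0.
Match coefficients ⇒ f(k) = 1.
R(k) = B(k−1)·f(k)/C(k) = 1/k; s_k = R·t_k = -3*factorial(k).
Check: Δs_k = -3*k*factorial(k). ✓
s_(n+1) = -3*factorial(n + 1) and s_(1) = -3, so S(n) = 3 - 3*factorial(n + 1).

S(n) = 3 - 3*factorial(n + 1)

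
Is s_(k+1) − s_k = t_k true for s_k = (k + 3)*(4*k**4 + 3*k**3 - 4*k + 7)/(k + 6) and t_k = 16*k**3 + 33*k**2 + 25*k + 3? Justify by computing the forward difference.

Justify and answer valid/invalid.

Invalid: residual 3*(-12*k**4 - 126*k**3 - 223*k**2 - 157*k - 11)/(k**2 + 13*k + 42) ≠ 0.

s_(k+1) = (k + 4)*(-4*k + 4*(k + 1)**4 + 3*(k + 1)**3 + 3)/(k + 7)
s_(k+1) − s_k = (16*k**5 + 205*k**4 + 748*k**3 + 1045*k**2 + 618*k + 93)/(k**2 + 13*k + 42)
(s_(k+1) − s_k) − t_k = 3*(-12*k**4 - 126*k**3 - 223*k**2 - 157*k - 11)/(k**2 + 13*k + 42)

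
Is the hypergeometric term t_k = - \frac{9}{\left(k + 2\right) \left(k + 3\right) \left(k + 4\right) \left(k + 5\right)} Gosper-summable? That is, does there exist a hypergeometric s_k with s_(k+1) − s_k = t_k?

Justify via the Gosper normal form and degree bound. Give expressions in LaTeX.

Yes. s_k = \frac{k \left(- k^{2} - 9 k - 26\right)}{8 \left(k + 2\right) \left(k + 3\right) \left(k + 4\right)}.

Ratio r(k) = (k + 2)/(k + 6).
A = k + 2, B = k + 6, C = 1.
Need (k + 2)·f(k+1) − (k + 5)·f(k) = 1.
Bound: deg f ≤ 3.
Solving with deg f ≤ 3: f(k) = k*(k**2 + 9*k + 26)/72.
So s_k = (B(k−1)f/C)·t_k = (k*(k + 5)*(k**2 + 9*k + 26)/72)·t_k = k*(-k**2 - 9*k - 26)/(8*(k + 2)*(k + 3)*(k + 4)).
s_(k+1) − s_k = -9/(k**4 + 14*k**3 + 71*k**2 + 154*k + 120) = t_k.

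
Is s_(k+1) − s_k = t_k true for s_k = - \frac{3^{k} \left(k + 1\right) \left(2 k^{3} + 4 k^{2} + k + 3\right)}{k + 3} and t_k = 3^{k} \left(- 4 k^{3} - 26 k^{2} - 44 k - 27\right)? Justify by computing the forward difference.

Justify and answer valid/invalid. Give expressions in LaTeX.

Invalid: residual \frac{3^{k} \left(8 k^{4} + 72 k^{3} + 236 k^{2} + 316 k + 156\right)}{k^{2} + 7 k + 12} ≠ 0.

s_(k+1) = -3**(k + 1)*(k + 2)*(k + 2*(k + 1)**3 + 4*(k + 1)**2 + 4)/(k + 4)
s_(k+1) − s_k = 3**k*(-4*k**5 - 46*k**4 - 202*k**3 - 411*k**2 - 401*k - 168)/(k**2 + 7*k + 12)
(s_(k+1) − s_k) − t_k = 3**k*(8*k**4 + 72*k**3 + 236*k**2 + 316*k + 156)/(k**2 + 7*k + 12)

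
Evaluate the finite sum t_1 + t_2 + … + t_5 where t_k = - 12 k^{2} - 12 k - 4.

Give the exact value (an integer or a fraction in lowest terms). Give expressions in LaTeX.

Σ = -860

r(k) = (3*k**2 + 9*k + 7)/(3*k**2 + 3*k + 1) after simplifying.
Factor: A=1; B=1; C=k**2 + k + 1/3.
Need (1)·f(k+1) − (1)·f(k) = k**2 + k + 1/3.
Bound: deg f ≤ 3.
Solve for f: f(k) = k**3/3 (degree 3 ≤ 3).
R(k) = B(k−1)·f(k)/C(k) = k**3/(3*k**2 + 3*k + 1); s_k = R·t_k = -4*k**3.
s_(k+1) − s_k = 4*k**3 - 4*(k + 1)**3 = t_k.
Σ_(k=1)^(5) t_k = s_(6) − s_(1) = -864 − (-4) = -860.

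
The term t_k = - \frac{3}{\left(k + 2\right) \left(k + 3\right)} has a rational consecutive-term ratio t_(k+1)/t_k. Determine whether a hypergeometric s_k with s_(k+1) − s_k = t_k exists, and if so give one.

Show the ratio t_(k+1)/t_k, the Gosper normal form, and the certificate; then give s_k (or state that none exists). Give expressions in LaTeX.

s_k = - \frac{3 k}{2 k + 4}

Compute t_(k+1)/t_k: get (k + 2)/(k + 4).
A = k + 2, B = k + 4, C = 1.
Key eq: (k + 2)·f(k+1) = (k + 3)·f(k) + (1).
Bound: deg f ≤ 1.
Solve for f: f(k) = k/2 (degree 1 ≤ 1).
So s_k = (B(k−1)f/C)·t_k = (k*(k + 3)/2)·t_k = -3*k/(2*k + 4).
s_(k+1) − s_k = -3/(k**2 + 5*k + 6) = t_k.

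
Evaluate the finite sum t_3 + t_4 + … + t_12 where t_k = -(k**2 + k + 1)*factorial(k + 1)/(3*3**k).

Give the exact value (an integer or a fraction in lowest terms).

Step 1: r(k) = (k + 2)*(k + (k + 1)**2 + 2)/(3*(k**2 + k + 1)).
So A=k/3 + 2/3 and B=1, with C=k**2 + k + 1.
f must satisfy (k/3 + 2/3)·f(k+1) − (1)·f(k) = k**2 + k + 1.
deg f ≤ 1 (via 1,0,2).
Solving with deg f ≤ 1: f(k) = 3*(k + 1).
R(k) = B(k−1)·f(k)/C(k) = 3*(k + 1)/(k**2 + k + 1); s_k = R·t_k = -(k + 1)*factorial(k + 1)/3**k.
s_(k+1) − s_k = -(k**2 + k + 1)*factorial(k + 1)/(3*3**k) = t_k.
Telescoping: Σ = s_(13) − s_(3) = -5022617600/6561 − (-32/9) = -5022594272/6561.

Σ = -5022594272/6561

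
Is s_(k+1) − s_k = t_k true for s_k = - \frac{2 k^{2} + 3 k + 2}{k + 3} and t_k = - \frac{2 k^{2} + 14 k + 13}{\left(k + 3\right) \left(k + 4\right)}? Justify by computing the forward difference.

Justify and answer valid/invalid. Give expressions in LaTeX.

valid (s_(k+1) − s_k reduces to t_k)

s_(k+1) = (-2*k**2 - 7*k - 7)/(k + 4)
s_(k+1) − s_k = (-2*k**2 - 14*k - 13)/(k**2 + 7*k + 12)
(s_(k+1) − s_k) − t_k = 0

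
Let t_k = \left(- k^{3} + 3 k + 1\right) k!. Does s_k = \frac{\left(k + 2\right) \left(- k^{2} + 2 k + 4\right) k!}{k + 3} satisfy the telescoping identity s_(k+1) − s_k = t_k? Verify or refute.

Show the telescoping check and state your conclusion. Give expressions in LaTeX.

s_(k+1) = -(k + 3)*(k**2 - 5)*factorial(k + 1)/(k + 4)
s_(k+1) − s_k = -(k**5 + 6*k**4 + 6*k**3 - 18*k**2 - 35*k - 13)*factorial(k)/((k + 3)*(k + 4))
(s_(k+1) − s_k) − t_k = (k**4 + 3*k**3 - 4*k**2 - 8*k + 1)*factorial(k)/((k + 3)*(k + 4))

Invalid: residual \frac{\left(k^{4} + 3 k^{3} - 4 k^{2} - 8 k + 1\right) k!}{\left(k + 3\right) \left(k + 4\right)} ≠ 0.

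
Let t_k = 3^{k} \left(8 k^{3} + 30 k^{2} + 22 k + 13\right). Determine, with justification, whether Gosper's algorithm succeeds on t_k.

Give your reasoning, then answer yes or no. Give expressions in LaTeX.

Yes. s_k = 3^{k} \left(4 k^{3} - 3 k^{2} + 2 k + 2\right).

Step 1: r(k) = 3*(8*k**3 + 54*k**2 + 106*k + 73)/(8*k**3 + 30*k**2 + 22*k + 13).
So A=3 and B=1, with C=k**3 + 15*k**2/4 + 11*k/4 + 13/8.
f must satisfy (3)·f(k+1) − (1)·f(k) = k**3 + 15*k**2/4 + 11*k/4 + 13/8.
From deg A=0, deg B=0, deg C=3: d=3.
A polynomial solution: f(k) = (4*k**3 - 3*k**2 + 2*k + 2)/8.
Get s_k = R·t_k = 3**k*(4*k**3 - 3*k**2 + 2*k + 2) with R(k) = B(k−1)f(k)/C(k) = (4*k**3 - 3*k**2 + 2*k + 2)/(8*k**3 + 30*k**2 + 22*k + 13).
Δs = 3**k*(8*k**3 + 30*k**2 + 22*k + 13), as required.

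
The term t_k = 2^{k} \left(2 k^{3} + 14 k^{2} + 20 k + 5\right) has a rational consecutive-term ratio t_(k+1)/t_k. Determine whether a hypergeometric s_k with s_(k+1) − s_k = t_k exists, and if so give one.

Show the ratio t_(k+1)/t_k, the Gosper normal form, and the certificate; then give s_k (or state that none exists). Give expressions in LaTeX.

s_k = 2^{k} \left(2 k^{3} + 2 k^{2} - 3\right)

The ratio is 2*(2*k**3 + 20*k**2 + 54*k + 41)/(2*k**3 + 14*k**2 + 20*k + 5).
A = 2, B = 1, C = k**3 + 7*k**2 + 10*k + 5/2.
f must satisfy (2)·f(k+1) − (1)·f(k) = k**3 + 7*k**2 + 10*k + 5/2.
deg f ≤ 3 (via 0,0,3).
Solving with deg f ≤ 3: f(k) = (2*k**3 + 2*k**2 - 3)/2.
Certificate R = B(k−1)f/C = (2*k**3 + 2*k**2 - 3)/(2*k**3 + 14*k**2 + 20*k + 5) gives s_k = 2**k*(2*k**3 + 2*k**2 - 3).
Check: Δs_k = 2**k*(2*k**3 + 14*k**2 + 20*k + 5). ✓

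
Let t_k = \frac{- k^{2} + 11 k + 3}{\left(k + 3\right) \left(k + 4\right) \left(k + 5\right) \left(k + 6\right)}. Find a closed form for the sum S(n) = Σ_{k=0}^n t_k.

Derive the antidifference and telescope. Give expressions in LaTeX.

S(n) = \frac{n^{3} + 45 n^{2} + 74 n + 30}{30 \left(n^{3} + 15 n^{2} + 74 n + 120\right)}

r(k) = (k + 3)*(11*k - (k + 1)**2 + 14)/((k + 7)*(-k**2 + 11*k + 3)) after simplifying.
Factor: A=k + 3; B=k + 7; C=k**2 - 11*k - 3.
Key eq: (k + 3)·f(k+1) = (k + 6)·f(k) + (k**2 - 11*k - 3).
From deg A=1, deg B=1, deg C=2: d=3.
Solving with deg f ≤ 3: f(k) = -k*(k**2 + 42*k - 13)/30.
Certificate R = B(k−1)f/C = -k*(k + 6)*(k**2 + 42*k - 13)/(30*(k**2 - 11*k - 3)) gives s_k = k*(k**2 + 42*k - 13)/(30*(k + 3)*(k + 4)*(k + 5)).
Verify: (-k**2 + 11*k + 3)/(k**4 + 18*k**3 + 119*k**2 + 342*k + 360) matches t_k.
Telescope: S(n) = s_(n+1) − s_(0) = (n**3 + 45*n**2 + 74*n + 30)/(30*(n**3 + 15*n**2 + 74*n + 120)) − (0) = (n**3 + 45*n**2 + 74*n + 30)/(30*(n**3 + 15*n**2 + 74*n + 120)).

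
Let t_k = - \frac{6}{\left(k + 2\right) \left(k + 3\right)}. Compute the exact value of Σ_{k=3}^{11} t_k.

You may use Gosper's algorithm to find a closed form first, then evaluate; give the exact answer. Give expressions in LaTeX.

Step 1: r(k) = (k + 2)/(k + 4).
Normal form (A,B,C) = (k + 2, k + 4, 1).
f must satisfy (k + 2)·f(k+1) − (k + 3)·f(k) = 1.
Bound: deg f ≤ 1.
Match coefficients ⇒ f(k) = k/2.
Certificate R = B(k−1)f/C = k*(k + 3)/2 gives s_k = -3*k/(k + 2).
Δs = -6/(k**2 + 5*k + 6), as required.
Sum = s_(12) − s_(3); s_(12) = -18/7, s_(3) = -9/5 ⇒ -27/35.

Σ = -27/35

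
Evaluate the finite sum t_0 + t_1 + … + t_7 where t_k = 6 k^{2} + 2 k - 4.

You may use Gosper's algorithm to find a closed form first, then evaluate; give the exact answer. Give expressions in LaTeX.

Σ = 864

t_(k+1)/t_k = (k + 3*(k + 1)**2 - 1)/(3*k**2 + k - 2).
Normal form (A,B,C) = (1, 1, k**2 + k/3 - 2/3).
Solve (1)·f(k+1) − (1)·f(k) = k**2 + k/3 - 2/3.
Bound: deg f ≤ 3.
A polynomial solution: f(k) = k*(k - 2)*(k + 1)/3.
R(k) = B(k−1)·f(k)/C(k) = k*(k - 2)/(3*k - 2); s_k = R·t_k = 2*k*(k**2 - k - 2).
Δs = 6*k**2 + 2*k - 4, as required.
Telescoping: Σ = s_(8) − s_(0) = 864 − (0) = 864.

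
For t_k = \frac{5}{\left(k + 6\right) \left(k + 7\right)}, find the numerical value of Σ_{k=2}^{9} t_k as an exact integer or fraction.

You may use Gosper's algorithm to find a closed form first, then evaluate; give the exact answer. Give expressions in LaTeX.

Step 1: r(k) = (k + 6)/(k + 8).
Gosper form: A/B · C(k+1)/C(k) with A=k + 6, B=k + 8, C=1.
Set up (k + 6)·f(k+1) − (k + 7)·f(k) − (1) = 0.
deg f ≤ 1 (via 1,1,0).
Solve for f: f(k) = k/6 (degree 1 ≤ 1).
R(k) = B(k−1)·f(k)/C(k) = k*(k + 7)/6; s_k = R·t_k = 5*k/(6*(k + 6)).
Δs = 5/(k**2 + 13*k + 42), as required.
Evaluate s at k=10 and k=2: 25/48 and 5/24; difference 5/16.

Σ = 5/16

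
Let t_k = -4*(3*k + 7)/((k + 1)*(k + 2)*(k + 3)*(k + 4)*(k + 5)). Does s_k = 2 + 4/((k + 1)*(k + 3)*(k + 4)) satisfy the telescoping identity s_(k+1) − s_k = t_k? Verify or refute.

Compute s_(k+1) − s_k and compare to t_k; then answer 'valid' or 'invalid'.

Valid: the claim telescopes to t_k.

s_(k+1) = 2 + 4/((k + 2)*(k + 4)*(k + 5))
s_(k+1) − s_k = 4*(-3*k - 7)/(k**5 + 15*k**4 + 85*k**3 + 225*k**2 + 274*k + 120)
(s_(k+1) − s_k) − t_k = 0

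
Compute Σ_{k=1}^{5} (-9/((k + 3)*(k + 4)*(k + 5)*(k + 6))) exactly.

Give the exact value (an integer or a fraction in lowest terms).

t_(k+1)/t_k = (k + 3)/(k + 7).
Normal form (A,B,C) = (k + 3, k + 7, 1).
f must satisfy (k + 3)·f(k+1) − (k + 6)·f(k) = 1.
From deg A=1, deg B=1, deg C=0: d=3.
Coefficient equations give f(k) = k*(k**2 + 12*k + 47)/180.
Get s_k = R·t_k = k*(-k**2 - 12*k - 47)/(20*(k + 3)*(k + 4)*(k + 5)) with R(k) = B(k−1)f(k)/C(k) = k*(k + 6)*(k**2 + 12*k + 47)/180.
Δs = -9/(k**4 + 18*k**3 + 119*k**2 + 342*k + 360), as required.
Σ_(k=1)^(5) t_k = s_(6) − s_(1) = -31/660 − (-1/40) = -29/1320.

Σ = -29/1320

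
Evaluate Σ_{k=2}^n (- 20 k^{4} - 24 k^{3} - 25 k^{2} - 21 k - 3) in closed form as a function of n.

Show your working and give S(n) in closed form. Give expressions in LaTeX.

The ratio is (20*k**4 + 104*k**3 + 217*k**2 + 223*k + 93)/(20*k**4 + 24*k**3 + 25*k**2 + 21*k + 3).
Take A(k)=1, B(k)=1, C(k)=k**4 + 6*k**3/5 + 5*k**2/4 + 21*k/20 + 3/20.
f must satisfy (1)·f(k+1) − (1)·f(k) = k**4 + 6*k**3/5 + 5*k**2/4 + 21*k/20 + 3/20.
deg f ≤ 5 (via 0,0,4).
Solving with deg f ≤ 5: f(k) = k*(4*k**4 - 4*k**3 + 3*k**2 + 4*k - 4)/20.
So s_k = (B(k−1)f/C)·t_k = (k*(4*k**4 - 4*k**3 + 3*k**2 + 4*k - 4)/(20*k**4 + 24*k**3 + 25*k**2 + 21*k + 3))·t_k = k*(-4*k**4 + 4*k**3 - 3*k**2 - 4*k + 4).
s_(k+1) − s_k = -20*k**4 - 24*k**3 - 25*k**2 - 21*k - 3 = t_k.
Telescope: S(n) = s_(n+1) − s_(2) = -4*n**5 - 16*n**4 - 27*n**3 - 29*n**2 - 17*n - 3 − (-96) = -4*n**5 - 16*n**4 - 27*n**3 - 29*n**2 - 17*n + 93.

S(n) = - 4 n^{5} - 16 n^{4} - 27 n^{3} - 29 n^{2} - 17 n + 93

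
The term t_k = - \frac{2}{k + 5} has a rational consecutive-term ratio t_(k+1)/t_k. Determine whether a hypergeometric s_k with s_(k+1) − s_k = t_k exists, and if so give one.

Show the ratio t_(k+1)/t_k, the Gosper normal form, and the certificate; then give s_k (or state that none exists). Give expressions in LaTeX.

Compute t_(k+1)/t_k: get (k + 5)/(k + 6).
Take A(k)=k + 5, B(k)=k + 6, C(k)=1.
Solve (k + 5)·f(k+1) − (k + 5)·f(k) = 1.
deg f ≤ 0 (via 1,1,0).
Generic f = c0 gives residual -1; -1 = 0 cannot hold, so t_k is not Gosper-summable.

not Gosper-summable; s_k does not exist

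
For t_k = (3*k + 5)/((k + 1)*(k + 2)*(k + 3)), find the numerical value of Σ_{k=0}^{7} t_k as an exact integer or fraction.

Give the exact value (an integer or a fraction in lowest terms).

Σ = 76/45

r(k) = (k + 1)*(3*k + 8)/((k + 4)*(3*k + 5)) after simplifying.
So A=k + 1 and B=k + 4, with C=k + 5/3.
Solve (k + 1)·f(k+1) − (k + 3)·f(k) = k + 5/3.
From deg A=1, deg B=1, deg C=1: d=2.
Solving with deg f ≤ 2: f(k) = k*(2*k + 3)/3.
Get s_k = R·t_k = k*(2*k + 3)/((k + 1)*(k + 2)) with R(k) = B(k−1)f(k)/C(k) = k*(k + 3)*(2*k + 3)/(3*k + 5).
s_(k+1) − s_k = (3*k + 5)/(k**3 + 6*k**2 + 11*k + 6) = t_k.
Sum = s_(8) − s_(0); s_(8) = 76/45, s_(0) = 0 ⇒ 76/45.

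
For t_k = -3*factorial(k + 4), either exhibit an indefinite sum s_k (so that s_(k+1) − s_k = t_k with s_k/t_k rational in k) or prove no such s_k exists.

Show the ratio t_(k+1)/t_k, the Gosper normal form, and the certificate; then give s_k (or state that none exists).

not Gosper-summable; s_k does not exist

Compute t_(k+1)/t_k: get k + 5.
So A=k + 5 and B=1, with C=1.
f must satisfy (k + 5)·f(k+1) − (1)·f(k) = 1.
deg f ≤ -1 (via 1,0,0).
Negative degree bound (-1): no f exists, t_k not Gosper-summable.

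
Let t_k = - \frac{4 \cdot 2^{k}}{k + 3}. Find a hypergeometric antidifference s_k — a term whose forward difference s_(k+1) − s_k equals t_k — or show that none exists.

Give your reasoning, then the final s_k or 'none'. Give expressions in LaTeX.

none — t_k is not Gosper-summable

Compute t_(k+1)/t_k: get 2*(k + 3)/(k + 4).
Factor: A=2*k + 6; B=k + 4; C=1.
Need (2*k + 6)·f(k+1) − (k + 3)·f(k) = 1.
Degrees (1,1,0) ⇒ d ≤ -1.
Bound -1 < 0, so the key equation has no polynomial solution.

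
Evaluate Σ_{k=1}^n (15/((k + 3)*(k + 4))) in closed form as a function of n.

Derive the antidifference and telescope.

Step 1: r(k) = (k + 3)/(k + 5).
A = k + 3, B = k + 5, C = 1.
Set up (k + 3)·f(k+1) − (k + 4)·f(k) − (1) = 0.
Degrees (1,1,0) ⇒ d ≤ 1.
Match coefficients ⇒ f(k) = k/3.
Get s_k = R·t_k = 5*k/(k + 3) with R(k) = B(k−1)f(k)/C(k) = k*(k + 4)/3.
Check: Δs_k = 15/(k**2 + 7*k + 12). ✓
Evaluate: s_(n+1) = 5*(n + 1)/(n + 4); subtract s_(1) = 5/4 ⇒ S(n) = 15*n/(4*(n + 4)).

S(n) = 15*n/(4*(n + 4))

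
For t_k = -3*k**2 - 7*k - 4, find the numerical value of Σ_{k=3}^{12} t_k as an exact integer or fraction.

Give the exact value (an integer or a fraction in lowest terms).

r(k) = (3*k**2 + 13*k + 14)/(3*k**2 + 7*k + 4) after simplifying.
Gosper form: A/B · C(k+1)/C(k) with A=1, B=1, C=k**2 + 7*k/3 + 4/3.
Set up (1)·f(k+1) − (1)·f(k) − (k**2 + 7*k/3 + 4/3) = 0.
d = 3 from the (0,0,2) case.
Coefficient equations give f(k) = k*(k + 1)**2/3.
Then R = B(k−1)f/C = k*(k + 1)/(3*k + 4), so s_k = R(k)·t_k = k*(-k**2 - 2*k - 1).
s_(k+1) − s_k = -3*k**2 - 7*k - 4 = t_k.
Sum = s_(13) − s_(3); s_(13) = -2548, s_(3) = -48 ⇒ -2500.

Σ = -2500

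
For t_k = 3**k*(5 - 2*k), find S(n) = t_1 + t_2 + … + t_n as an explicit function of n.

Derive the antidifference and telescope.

S(n) = -3*3**n*n + 9*3**n - 9

t_(k+1)/t_k = 3*(2*k - 3)/(2*k - 5).
So A=3 and B=1, with C=k - 5/2.
Solve (3)·f(k+1) − (1)·f(k) = k - 5/2.
Bound: deg f ≤ 1.
Match coefficients ⇒ f(k) = (k - 4)/2.
Then R = B(k−1)f/C = (k - 4)/(2*k - 5), so s_k = R(k)·t_k = 3**k*(4 - k).
s_(k+1) − s_k = 3**k*(5 - 2*k) = t_k.
Evaluate: s_(n+1) = 3**(n + 1)*(3 - n); subtract s_(1) = 9 ⇒ S(n) = -3*3**n*n + 9*3**n - 9.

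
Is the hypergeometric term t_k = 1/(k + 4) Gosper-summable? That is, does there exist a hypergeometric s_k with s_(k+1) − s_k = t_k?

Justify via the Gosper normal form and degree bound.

No — t_k has no hypergeometric antidifference.

Step 1: r(k) = (k + 4)/(k + 5).
Normal form (A,B,C) = (k + 4, k + 5, 1).
Set up (k + 4)·f(k+1) − (k + 4)·f(k) − (1) = 0.
d = 0 from the (1,1,0) case.
Generic f = c0 gives residual -1; -1 = 0 cannot hold, so t_k is not Gosper-summable.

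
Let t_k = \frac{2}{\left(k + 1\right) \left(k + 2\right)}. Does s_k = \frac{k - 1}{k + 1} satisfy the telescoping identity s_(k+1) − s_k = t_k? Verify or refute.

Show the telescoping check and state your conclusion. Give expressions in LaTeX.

s_(k+1) = k/(k + 2)
s_(k+1) − s_k = 2/(k**2 + 3*k + 2)
(s_(k+1) − s_k) − t_k = 0

Valid — Δs_k = t_k.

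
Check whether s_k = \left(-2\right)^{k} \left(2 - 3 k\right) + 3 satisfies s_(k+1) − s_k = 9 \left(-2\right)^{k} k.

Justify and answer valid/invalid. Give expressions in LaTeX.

s_(k+1) = 2*(-2)**k*(3*k + 1) + 3
s_(k+1) − s_k = 9*(-2)**k*k
(s_(k+1) − s_k) − t_k = 0

Valid — Δs_k = t_k.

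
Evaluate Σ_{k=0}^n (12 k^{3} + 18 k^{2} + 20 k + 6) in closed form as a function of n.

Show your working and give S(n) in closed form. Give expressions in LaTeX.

Compute t_(k+1)/t_k: get (6*k**3 + 27*k**2 + 46*k + 28)/(6*k**3 + 9*k**2 + 10*k + 3).
Factor: A=1; B=1; C=k**3 + 3*k**2/2 + 5*k/3 + 1/2.
Set up (1)·f(k+1) − (1)·f(k) − (k**3 + 3*k**2/2 + 5*k/3 + 1/2) = 0.
Degrees (0,0,3) ⇒ d ≤ 4.
Solve for f: f(k) = k*(3*k**3 + 4*k - 1)/12 (degree 4 ≤ 4).
R(k) = B(k−1)·f(k)/C(k) = k*(3*k**3 + 4*k - 1)/(2*(6*k**3 + 9*k**2 + 10*k + 3)); s_k = R·t_k = k*(3*k**3 + 4*k - 1).
s_(k+1) − s_k = 12*k**3 + 18*k**2 + 20*k + 6 = t_k.
Telescope: S(n) = s_(n+1) − s_(0) = 3*n**4 + 12*n**3 + 22*n**2 + 19*n + 6 − (0) = 3*n**4 + 12*n**3 + 22*n**2 + 19*n + 6.

S(n) = 3 n^{4} + 12 n^{3} + 22 n^{2} + 19 n + 6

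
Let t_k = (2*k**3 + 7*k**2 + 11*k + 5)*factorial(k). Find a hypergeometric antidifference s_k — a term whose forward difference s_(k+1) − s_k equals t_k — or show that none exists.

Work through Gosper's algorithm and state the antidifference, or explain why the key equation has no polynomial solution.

Step 1: r(k) = (2*k**4 + 15*k**3 + 44*k**2 + 56*k + 25)/(2*k**3 + 7*k**2 + 11*k + 5).
Factor: A=k + 1; B=1; C=k**3 + 7*k**2/2 + 11*k/2 + 5/2.
Solve (k + 1)·f(k+1) − (1)·f(k) = k**3 + 7*k**2/2 + 11*k/2 + 5/2.
Degrees (1,0,3) ⇒ d ≤ 2.
Match coefficients ⇒ f(k) = (2*k**2 + 3*k + 2)/2.
Then R = B(k−1)f/C = (2*k**2 + 3*k + 2)/(2*k**3 + 7*k**2 + 11*k + 5), so s_k = R(k)·t_k = (2*k**2 + 3*k + 2)*factorial(k).
s_(k+1) − s_k = (2*k**3 + 7*k**2 + 11*k + 5)*factorial(k) = t_k.

s_k = (2*k**2 + 3*k + 2)*factorial(k)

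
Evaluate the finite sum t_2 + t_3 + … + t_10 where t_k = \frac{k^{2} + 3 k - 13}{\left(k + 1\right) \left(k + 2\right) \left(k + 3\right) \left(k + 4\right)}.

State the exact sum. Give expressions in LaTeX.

Σ = 173/3640

t_(k+1)/t_k = (k + 1)*(3*k + (k + 1)**2 - 10)/((k + 5)*(k**2 + 3*k - 13)).
A = k + 1, B = k + 5, C = k**2 + 3*k - 13.
Need (k + 1)·f(k+1) − (k + 4)·f(k) = k**2 + 3*k - 13.
From deg A=1, deg B=1, deg C=2: d=3.
A polynomial solution: f(k) = -k*(k**2 + 8*k + 17)/2.
Then R = B(k−1)f/C = -k*(k + 4)*(k**2 + 8*k + 17)/(2*(k**2 + 3*k - 13)), so s_k = R(k)·t_k = k*(-k**2 - 8*k - 17)/(2*(k + 1)*(k + 2)*(k + 3)).
Verify: (k**2 + 3*k - 13)/(k**4 + 10*k**3 + 35*k**2 + 50*k + 24) matches t_k.
Σ_(k=2)^(10) t_k = s_(11) − s_(2) = -1243/2184 − (-37/60) = 173/3640.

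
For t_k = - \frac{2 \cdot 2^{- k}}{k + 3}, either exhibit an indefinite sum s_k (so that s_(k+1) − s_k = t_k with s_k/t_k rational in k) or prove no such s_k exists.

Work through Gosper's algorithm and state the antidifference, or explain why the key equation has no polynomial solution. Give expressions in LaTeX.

none — t_k is not Gosper-summable

Ratio r(k) = (k + 3)/(2*(k + 4)).
A = k/2 + 3/2, B = k + 4, C = 1.
Solve (k/2 + 3/2)·f(k+1) − (k + 3)·f(k) = 1.
From deg A=1, deg B=1, deg C=0: d=-1.
deg f ≤ -1 is impossible — no certificate.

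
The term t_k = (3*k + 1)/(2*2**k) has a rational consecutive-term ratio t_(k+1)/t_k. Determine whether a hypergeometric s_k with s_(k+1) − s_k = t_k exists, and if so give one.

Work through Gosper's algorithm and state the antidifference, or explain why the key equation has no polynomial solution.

s_k = (-3*k - 4)/2**k

Ratio r(k) = (3*k + 4)/(2*(3*k + 1)).
A = 1/2, B = 1, C = k + 1/3.
Solve (1/2)·f(k+1) − (1)·f(k) = k + 1/3.
Degrees (0,0,1) ⇒ d ≤ 1.
A polynomial solution: f(k) = -2*(3*k + 4)/3.
Get s_k = R·t_k = (-3*k - 4)/2**k with R(k) = B(k−1)f(k)/C(k) = -2*(3*k + 4)/(3*k + 1).
Check: Δs_k = (3*k + 1)/(2*2**k). ✓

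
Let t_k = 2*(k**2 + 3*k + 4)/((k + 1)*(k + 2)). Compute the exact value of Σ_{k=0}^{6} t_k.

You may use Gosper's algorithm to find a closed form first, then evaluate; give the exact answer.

Σ = 35/2

Ratio r(k) = (k + 1)*(3*k + (k + 1)**2 + 7)/((k + 3)*(k**2 + 3*k + 4)).
Normal form (A,B,C) = (k + 1, k + 3, k**2 + 3*k + 4).
Set up (k + 1)·f(k+1) − (k + 2)·f(k) − (k**2 + 3*k + 4) = 0.
d = 2 from the (1,1,2) case.
A polynomial solution: f(k) = k*(k + 3).
Then R = B(k−1)f/C = k*(k + 2)*(k + 3)/(k**2 + 3*k + 4), so s_k = R(k)·t_k = 2*k*(k + 3)/(k + 1).
Δs = 2*(k**2 + 3*k + 4)/(k**2 + 3*k + 2), as required.
Sum = s_(7) − s_(0); s_(7) = 35/2, s_(0) = 0 ⇒ 35/2.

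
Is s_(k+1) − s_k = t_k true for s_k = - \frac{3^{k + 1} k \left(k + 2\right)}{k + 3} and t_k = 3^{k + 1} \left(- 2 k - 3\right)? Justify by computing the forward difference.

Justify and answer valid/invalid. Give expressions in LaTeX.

Invalid: residual \frac{3^{k + 1} \left(2 k^{2} + 8 k + 9\right)}{k^{2} + 7 k + 12} ≠ 0.

s_(k+1) = -3**(k + 2)*(k + 1)*(k + 3)/(k + 4)
s_(k+1) − s_k = 3**(k + 1)*(-2*k**3 - 15*k**2 - 37*k - 27)/(k**2 + 7*k + 12)
(s_(k+1) − s_k) − t_k = 3**(k + 1)*(2*k**2 + 8*k + 9)/(k**2 + 7*k + 12)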